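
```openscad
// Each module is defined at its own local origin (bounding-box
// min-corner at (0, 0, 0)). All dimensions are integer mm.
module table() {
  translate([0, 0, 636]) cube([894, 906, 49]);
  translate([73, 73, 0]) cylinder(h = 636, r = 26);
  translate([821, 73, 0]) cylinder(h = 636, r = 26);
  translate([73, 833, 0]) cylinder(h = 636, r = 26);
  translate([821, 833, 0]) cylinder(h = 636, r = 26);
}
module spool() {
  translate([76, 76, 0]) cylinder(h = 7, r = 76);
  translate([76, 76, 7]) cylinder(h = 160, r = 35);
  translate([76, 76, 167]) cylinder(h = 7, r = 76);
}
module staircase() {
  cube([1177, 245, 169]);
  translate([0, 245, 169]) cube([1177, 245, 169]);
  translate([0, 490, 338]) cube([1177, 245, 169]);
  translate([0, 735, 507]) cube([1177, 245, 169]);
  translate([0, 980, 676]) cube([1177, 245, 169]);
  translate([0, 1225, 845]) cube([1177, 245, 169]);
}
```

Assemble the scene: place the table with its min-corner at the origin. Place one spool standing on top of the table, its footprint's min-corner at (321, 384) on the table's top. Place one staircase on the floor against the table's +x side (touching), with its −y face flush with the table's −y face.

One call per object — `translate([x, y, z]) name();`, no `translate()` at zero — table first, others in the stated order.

table();
translate([321, 384, 685]) spool();
translate([894, 0, 0]) staircase();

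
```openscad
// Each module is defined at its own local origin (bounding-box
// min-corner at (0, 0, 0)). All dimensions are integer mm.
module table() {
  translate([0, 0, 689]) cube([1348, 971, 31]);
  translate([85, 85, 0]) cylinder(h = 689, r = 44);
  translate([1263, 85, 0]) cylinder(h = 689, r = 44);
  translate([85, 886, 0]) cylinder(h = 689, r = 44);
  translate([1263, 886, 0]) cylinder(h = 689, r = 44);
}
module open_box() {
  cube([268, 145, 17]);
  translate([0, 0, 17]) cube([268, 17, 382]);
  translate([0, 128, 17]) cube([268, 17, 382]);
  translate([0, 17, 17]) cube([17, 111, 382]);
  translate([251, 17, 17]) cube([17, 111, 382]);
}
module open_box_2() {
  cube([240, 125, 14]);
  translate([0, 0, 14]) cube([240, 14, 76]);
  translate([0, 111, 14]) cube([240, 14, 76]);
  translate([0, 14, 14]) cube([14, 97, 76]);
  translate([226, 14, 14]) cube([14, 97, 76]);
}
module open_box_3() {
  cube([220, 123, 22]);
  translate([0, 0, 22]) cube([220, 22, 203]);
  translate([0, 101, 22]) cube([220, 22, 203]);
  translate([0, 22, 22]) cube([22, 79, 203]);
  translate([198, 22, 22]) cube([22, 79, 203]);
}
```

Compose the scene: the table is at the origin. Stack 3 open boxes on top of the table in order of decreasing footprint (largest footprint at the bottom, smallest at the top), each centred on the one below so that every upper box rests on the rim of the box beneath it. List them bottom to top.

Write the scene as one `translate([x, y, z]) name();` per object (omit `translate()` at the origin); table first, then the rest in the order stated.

table();
translate([540, 413, 720]) open_box();
translate([554, 423, 1119]) open_box_2();
translate([564, 424, 1209]) open_box_3();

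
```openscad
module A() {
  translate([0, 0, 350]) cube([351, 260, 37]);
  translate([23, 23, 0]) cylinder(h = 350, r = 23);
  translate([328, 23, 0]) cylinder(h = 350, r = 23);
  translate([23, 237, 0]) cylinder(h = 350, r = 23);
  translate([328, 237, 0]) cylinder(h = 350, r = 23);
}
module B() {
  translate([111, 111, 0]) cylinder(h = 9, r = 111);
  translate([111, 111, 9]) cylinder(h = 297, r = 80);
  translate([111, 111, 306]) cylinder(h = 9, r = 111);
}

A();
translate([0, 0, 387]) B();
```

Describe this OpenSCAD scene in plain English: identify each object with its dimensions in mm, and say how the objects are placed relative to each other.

A is a simple wooden stool: a rectangular seat 351 mm (x) by 260 mm (y), 37 mm thick, top face at z = 387 mm, on four round legs, each 46 mm in diameter. The legs rest on z = 0, each leg's axis is inset half a diameter from the nearest pair of seat edges (so the leg's bounding box is flush with the corner).

B is a spool: two coaxial disc flanges of radius 111 mm and thickness 9 mm, joined by a core cylinder of radius 80 mm and height 297 mm. The lower flange rests on z = 0 and the three cylinders share a vertical axis.

The spool is on top of the stool.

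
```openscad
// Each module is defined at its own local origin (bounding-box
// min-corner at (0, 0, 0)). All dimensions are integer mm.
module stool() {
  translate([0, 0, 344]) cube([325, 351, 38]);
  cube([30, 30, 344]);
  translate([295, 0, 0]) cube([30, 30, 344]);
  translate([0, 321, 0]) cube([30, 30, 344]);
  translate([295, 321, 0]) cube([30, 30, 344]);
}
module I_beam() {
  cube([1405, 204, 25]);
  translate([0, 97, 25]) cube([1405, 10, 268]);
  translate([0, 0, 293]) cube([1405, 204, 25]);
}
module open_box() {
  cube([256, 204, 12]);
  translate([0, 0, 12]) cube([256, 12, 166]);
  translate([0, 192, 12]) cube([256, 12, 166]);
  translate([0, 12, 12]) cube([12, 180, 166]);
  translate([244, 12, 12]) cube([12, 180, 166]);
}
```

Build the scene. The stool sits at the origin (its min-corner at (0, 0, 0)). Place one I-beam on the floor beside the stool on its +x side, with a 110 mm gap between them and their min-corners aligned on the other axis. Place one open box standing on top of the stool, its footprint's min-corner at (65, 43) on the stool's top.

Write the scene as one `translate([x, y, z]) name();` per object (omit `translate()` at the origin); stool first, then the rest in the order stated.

stool();
translate([435, 0, 0]) I_beam();
translate([65, 43, 382]) open_box();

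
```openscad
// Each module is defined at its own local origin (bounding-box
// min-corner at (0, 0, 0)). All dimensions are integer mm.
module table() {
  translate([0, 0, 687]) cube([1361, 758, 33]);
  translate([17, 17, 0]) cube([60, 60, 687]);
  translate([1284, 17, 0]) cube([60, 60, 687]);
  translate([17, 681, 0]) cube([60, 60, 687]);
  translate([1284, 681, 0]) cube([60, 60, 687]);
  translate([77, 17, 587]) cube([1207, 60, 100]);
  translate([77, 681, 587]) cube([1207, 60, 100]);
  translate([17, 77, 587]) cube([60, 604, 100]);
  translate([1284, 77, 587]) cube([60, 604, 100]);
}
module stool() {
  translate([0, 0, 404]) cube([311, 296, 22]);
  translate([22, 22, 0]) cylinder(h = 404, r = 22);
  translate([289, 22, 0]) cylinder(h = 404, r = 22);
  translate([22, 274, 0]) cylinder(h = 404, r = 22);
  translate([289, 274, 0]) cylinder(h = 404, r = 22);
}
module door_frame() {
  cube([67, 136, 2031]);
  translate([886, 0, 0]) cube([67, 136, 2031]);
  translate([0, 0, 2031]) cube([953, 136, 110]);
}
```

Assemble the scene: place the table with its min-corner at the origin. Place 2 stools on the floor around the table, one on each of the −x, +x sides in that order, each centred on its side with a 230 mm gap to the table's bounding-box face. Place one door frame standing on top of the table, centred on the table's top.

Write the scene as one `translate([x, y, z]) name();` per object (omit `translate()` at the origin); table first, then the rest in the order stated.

table();
translate([-541, 231, 0]) stool();
translate([1591, 231, 0]) stool();
translate([204, 311, 720]) door_frame();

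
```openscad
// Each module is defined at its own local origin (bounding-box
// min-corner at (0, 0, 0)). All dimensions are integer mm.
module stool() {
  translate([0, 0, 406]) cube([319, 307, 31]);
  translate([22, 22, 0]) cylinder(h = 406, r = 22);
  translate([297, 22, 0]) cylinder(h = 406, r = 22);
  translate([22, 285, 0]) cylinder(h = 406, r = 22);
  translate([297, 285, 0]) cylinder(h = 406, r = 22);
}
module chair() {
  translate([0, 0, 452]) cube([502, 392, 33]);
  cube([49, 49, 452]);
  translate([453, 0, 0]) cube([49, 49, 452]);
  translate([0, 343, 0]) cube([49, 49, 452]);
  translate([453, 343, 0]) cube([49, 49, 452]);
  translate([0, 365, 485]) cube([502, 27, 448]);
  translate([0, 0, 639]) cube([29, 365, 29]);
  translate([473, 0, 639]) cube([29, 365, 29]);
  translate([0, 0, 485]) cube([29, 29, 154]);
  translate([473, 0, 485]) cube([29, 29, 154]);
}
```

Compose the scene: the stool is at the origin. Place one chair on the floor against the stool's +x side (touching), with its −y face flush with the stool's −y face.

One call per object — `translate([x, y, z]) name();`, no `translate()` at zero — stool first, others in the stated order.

stool();
translate([319, 0, 0]) chair();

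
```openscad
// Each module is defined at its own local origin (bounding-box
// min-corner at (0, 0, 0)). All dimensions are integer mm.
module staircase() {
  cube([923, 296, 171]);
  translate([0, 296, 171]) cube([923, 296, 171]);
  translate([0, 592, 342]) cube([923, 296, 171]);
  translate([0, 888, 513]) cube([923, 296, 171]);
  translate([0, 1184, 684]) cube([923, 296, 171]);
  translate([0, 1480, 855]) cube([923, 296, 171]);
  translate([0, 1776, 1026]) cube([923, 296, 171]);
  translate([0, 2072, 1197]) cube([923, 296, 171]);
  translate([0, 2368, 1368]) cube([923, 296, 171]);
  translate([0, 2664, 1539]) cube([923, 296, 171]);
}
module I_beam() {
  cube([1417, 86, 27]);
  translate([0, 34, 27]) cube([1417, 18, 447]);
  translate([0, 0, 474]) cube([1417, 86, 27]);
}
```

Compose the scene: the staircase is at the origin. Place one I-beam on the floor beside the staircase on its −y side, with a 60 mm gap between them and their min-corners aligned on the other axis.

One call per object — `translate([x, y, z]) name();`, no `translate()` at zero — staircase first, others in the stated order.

staircase();
translate([0, -146, 0]) I_beam();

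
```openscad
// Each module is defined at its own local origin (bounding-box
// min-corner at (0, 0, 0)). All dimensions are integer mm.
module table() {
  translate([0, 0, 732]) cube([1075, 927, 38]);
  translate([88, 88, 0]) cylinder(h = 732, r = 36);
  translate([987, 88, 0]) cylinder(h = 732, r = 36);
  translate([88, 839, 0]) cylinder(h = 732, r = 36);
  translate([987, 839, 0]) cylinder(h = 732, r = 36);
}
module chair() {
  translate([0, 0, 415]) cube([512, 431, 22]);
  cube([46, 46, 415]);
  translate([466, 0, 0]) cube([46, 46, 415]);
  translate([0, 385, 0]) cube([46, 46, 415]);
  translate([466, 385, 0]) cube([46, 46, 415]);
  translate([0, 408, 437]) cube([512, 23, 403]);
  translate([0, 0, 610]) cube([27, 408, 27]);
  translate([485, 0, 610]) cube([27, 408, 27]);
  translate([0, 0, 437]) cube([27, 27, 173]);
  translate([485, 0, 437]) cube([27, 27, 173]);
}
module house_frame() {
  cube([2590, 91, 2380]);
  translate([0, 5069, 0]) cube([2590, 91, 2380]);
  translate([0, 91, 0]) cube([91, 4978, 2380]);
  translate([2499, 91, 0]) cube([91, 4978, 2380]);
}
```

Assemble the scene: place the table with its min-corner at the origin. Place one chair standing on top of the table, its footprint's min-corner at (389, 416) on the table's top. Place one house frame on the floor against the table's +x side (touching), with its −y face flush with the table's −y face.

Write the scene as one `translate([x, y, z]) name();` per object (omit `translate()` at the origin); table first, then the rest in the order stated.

table();
translate([389, 416, 770]) chair();
translate([1075, 0, 0]) house_frame();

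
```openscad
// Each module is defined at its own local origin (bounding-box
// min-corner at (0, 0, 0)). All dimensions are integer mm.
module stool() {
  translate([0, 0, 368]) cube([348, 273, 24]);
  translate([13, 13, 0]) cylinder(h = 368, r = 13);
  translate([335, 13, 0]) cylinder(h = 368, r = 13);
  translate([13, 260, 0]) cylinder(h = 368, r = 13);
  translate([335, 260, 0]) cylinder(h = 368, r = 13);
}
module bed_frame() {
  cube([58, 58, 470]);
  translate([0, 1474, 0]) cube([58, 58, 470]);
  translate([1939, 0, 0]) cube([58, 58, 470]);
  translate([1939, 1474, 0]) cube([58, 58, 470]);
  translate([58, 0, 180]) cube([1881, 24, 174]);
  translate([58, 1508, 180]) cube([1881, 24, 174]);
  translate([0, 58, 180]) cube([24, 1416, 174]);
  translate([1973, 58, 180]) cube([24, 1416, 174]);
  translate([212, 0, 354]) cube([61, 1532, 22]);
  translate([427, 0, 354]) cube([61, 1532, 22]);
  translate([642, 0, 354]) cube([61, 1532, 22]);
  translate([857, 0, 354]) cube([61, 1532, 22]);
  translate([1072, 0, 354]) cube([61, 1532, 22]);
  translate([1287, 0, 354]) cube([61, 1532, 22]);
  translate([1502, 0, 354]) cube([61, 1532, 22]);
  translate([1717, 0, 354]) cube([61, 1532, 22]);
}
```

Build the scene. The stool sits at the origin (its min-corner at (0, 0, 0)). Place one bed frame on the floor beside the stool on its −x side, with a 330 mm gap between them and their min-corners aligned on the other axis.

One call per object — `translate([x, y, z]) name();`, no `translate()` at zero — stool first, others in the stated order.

stool();
translate([-2327, 0, 0]) bed_frame();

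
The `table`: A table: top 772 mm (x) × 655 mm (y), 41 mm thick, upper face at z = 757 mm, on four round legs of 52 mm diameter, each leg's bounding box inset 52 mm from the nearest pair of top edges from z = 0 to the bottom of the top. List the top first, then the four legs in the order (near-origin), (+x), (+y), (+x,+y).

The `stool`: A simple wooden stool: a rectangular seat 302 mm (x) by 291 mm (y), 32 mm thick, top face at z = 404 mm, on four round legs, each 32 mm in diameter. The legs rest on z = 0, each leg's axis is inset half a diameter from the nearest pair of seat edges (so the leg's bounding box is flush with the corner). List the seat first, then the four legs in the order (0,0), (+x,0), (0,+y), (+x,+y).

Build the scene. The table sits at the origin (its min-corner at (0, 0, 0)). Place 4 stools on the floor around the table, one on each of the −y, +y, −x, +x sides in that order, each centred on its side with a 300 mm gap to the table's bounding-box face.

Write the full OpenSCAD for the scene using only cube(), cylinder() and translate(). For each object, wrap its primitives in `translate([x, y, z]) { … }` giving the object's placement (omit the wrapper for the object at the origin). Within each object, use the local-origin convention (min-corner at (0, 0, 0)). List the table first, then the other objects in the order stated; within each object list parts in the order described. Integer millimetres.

translate([0, 0, 716]) cube([772, 655, 41]);
translate([78, 78, 0]) cylinder(h = 716, r = 26);
translate([694, 78, 0]) cylinder(h = 716, r = 26);
translate([78, 577, 0]) cylinder(h = 716, r = 26);
translate([694, 577, 0]) cylinder(h = 716, r = 26);
translate([235, -591, 0]) {
  translate([0, 0, 372]) cube([302, 291, 32]);
  translate([16, 16, 0]) cylinder(h = 372, r = 16);
  translate([286, 16, 0]) cylinder(h = 372, r = 16);
  translate([16, 275, 0]) cylinder(h = 372, r = 16);
  translate([286, 275, 0]) cylinder(h = 372, r = 16);
}
translate([235, 955, 0]) {
  translate([0, 0, 372]) cube([302, 291, 32]);
  translate([16, 16, 0]) cylinder(h = 372, r = 16);
  translate([286, 16, 0]) cylinder(h = 372, r = 16);
  translate([16, 275, 0]) cylinder(h = 372, r = 16);
  translate([286, 275, 0]) cylinder(h = 372, r = 16);
}
translate([-602, 182, 0]) {
  translate([0, 0, 372]) cube([302, 291, 32]);
  translate([16, 16, 0]) cylinder(h = 372, r = 16);
  translate([286, 16, 0]) cylinder(h = 372, r = 16);
  translate([16, 275, 0]) cylinder(h = 372, r = 16);
  translate([286, 275, 0]) cylinder(h = 372, r = 16);
}
translate([1072, 182, 0]) {
  translate([0, 0, 372]) cube([302, 291, 32]);
  translate([16, 16, 0]) cylinder(h = 372, r = 16);
  translate([286, 16, 0]) cylinder(h = 372, r = 16);
  translate([16, 275, 0]) cylinder(h = 372, r = 16);
  translate([286, 275, 0]) cylinder(h = 372, r = 16);
}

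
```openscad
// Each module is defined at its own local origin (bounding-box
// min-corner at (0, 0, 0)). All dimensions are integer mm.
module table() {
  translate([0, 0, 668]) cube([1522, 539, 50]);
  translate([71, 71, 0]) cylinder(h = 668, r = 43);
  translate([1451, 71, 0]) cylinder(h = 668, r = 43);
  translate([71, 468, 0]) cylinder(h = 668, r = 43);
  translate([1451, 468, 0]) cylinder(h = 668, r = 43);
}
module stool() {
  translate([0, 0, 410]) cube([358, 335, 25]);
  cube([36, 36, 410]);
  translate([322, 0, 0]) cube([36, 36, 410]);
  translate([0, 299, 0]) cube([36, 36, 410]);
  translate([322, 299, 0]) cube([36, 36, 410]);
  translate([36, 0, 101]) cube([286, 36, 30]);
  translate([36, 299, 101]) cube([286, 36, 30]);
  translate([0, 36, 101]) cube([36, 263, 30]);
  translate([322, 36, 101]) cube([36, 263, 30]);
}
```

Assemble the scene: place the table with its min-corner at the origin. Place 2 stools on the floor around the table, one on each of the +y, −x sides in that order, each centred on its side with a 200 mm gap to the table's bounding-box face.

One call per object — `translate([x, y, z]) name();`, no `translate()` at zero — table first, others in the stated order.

table();
translate([582, 739, 0]) stool();
translate([-558, 102, 0]) stool();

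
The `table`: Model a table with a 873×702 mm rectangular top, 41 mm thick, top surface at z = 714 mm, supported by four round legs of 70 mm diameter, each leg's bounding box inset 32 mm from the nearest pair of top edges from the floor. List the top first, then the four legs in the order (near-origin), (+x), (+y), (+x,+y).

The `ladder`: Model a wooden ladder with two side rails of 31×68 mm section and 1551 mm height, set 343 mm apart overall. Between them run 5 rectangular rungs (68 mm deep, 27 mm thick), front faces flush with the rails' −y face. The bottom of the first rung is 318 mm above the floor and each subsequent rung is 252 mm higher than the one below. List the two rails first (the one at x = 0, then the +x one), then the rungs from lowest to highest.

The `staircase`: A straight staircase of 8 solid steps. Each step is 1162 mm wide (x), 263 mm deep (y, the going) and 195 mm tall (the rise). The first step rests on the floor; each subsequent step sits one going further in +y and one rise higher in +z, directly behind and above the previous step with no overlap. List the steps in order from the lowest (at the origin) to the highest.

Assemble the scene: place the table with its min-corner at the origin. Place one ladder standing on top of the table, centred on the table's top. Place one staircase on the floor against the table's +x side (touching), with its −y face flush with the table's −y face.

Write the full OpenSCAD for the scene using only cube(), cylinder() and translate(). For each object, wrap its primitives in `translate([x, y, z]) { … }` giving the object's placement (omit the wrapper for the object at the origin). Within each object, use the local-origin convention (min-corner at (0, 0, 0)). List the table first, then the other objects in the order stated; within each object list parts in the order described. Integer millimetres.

translate([0, 0, 673]) cube([873, 702, 41]);
translate([67, 67, 0]) cylinder(h = 673, r = 35);
translate([806, 67, 0]) cylinder(h = 673, r = 35);
translate([67, 635, 0]) cylinder(h = 673, r = 35);
translate([806, 635, 0]) cylinder(h = 673, r = 35);
translate([265, 317, 714]) {
  cube([31, 68, 1551]);
  translate([312, 0, 0]) cube([31, 68, 1551]);
  translate([31, 0, 318]) cube([281, 68, 27]);
  translate([31, 0, 570]) cube([281, 68, 27]);
  translate([31, 0, 822]) cube([281, 68, 27]);
  translate([31, 0, 1074]) cube([281, 68, 27]);
  translate([31, 0, 1326]) cube([281, 68, 27]);
}
translate([873, 0, 0]) {
  cube([1162, 263, 195]);
  translate([0, 263, 195]) cube([1162, 263, 195]);
  translate([0, 526, 390]) cube([1162, 263, 195]);
  translate([0, 789, 585]) cube([1162, 263, 195]);
  translate([0, 1052, 780]) cube([1162, 263, 195]);
  translate([0, 1315, 975]) cube([1162, 263, 195]);
  translate([0, 1578, 1170]) cube([1162, 263, 195]);
  translate([0, 1841, 1365]) cube([1162, 263, 195]);
}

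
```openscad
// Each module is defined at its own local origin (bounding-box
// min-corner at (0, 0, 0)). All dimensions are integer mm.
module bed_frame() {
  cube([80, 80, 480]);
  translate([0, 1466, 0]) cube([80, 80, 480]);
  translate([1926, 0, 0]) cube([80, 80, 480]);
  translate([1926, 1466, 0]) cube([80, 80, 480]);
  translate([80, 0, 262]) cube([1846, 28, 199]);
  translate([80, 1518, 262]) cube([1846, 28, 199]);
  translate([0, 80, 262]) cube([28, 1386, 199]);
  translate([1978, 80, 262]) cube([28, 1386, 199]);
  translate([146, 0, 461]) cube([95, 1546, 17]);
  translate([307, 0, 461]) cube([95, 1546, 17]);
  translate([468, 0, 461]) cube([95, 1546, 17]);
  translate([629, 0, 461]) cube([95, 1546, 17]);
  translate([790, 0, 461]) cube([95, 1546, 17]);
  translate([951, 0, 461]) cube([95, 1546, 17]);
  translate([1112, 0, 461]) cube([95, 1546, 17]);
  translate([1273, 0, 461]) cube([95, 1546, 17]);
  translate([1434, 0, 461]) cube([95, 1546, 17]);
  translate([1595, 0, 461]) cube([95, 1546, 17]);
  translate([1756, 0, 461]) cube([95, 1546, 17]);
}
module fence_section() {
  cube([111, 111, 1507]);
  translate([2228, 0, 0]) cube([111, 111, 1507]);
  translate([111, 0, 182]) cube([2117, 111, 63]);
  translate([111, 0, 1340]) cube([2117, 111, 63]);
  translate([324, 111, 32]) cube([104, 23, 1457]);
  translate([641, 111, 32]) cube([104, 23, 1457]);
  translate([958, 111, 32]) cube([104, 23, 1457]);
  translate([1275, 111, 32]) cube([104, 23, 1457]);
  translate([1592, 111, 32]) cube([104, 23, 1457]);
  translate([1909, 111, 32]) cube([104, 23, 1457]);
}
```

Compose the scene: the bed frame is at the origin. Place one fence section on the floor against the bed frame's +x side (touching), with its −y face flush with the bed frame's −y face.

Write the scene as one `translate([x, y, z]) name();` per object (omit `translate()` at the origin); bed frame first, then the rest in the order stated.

bed_frame();
translate([2006, 0, 0]) fence_section();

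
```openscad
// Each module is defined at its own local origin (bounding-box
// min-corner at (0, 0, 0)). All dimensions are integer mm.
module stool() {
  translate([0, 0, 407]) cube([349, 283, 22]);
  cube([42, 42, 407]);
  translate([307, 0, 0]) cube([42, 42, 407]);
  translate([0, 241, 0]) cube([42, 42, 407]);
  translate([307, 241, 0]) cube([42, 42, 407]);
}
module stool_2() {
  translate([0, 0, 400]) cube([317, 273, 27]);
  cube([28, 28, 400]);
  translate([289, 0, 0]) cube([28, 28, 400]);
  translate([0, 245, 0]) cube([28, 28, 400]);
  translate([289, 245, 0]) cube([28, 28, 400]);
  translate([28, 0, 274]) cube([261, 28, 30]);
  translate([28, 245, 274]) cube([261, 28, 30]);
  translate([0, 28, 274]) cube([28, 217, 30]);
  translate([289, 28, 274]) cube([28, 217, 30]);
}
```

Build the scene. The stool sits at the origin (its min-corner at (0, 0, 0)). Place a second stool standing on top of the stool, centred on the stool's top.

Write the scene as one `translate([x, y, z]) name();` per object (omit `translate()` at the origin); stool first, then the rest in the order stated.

stool();
translate([16, 5, 429]) stool_2();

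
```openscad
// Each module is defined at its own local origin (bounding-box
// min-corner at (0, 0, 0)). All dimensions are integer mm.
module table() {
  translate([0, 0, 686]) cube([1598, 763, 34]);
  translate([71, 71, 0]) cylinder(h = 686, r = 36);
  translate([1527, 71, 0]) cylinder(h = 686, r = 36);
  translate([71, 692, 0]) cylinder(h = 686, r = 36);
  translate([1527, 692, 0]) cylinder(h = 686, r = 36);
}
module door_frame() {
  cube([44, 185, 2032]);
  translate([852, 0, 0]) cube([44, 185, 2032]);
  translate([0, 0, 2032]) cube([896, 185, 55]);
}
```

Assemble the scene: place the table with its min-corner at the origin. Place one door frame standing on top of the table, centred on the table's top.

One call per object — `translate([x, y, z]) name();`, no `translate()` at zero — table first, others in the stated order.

table();
translate([351, 289, 720]) door_frame();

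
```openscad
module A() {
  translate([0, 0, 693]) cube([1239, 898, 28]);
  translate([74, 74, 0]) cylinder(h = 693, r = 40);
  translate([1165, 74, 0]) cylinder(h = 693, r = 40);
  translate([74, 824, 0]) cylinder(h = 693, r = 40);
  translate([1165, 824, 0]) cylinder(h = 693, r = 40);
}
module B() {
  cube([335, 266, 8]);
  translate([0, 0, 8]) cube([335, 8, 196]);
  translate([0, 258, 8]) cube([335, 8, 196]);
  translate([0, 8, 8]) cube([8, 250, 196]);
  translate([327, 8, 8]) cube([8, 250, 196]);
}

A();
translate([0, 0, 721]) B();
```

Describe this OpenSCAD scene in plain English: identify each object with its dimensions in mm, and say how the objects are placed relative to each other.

A is a rectangular dining table. The top is 1239×898×28 mm with its upper surface at z = 721 mm. It stands on four round legs of 80 mm diameter, each leg's bounding box inset 34 mm from the nearest pair of top edges, running from the floor to the underside of the top.

B is an open-topped rectangular box: outside dimensions 335×266×204 mm, with a uniform wall and base thickness of 8 mm. The base is a full 335×266 slab on the floor; four walls sit on top of the base. The front and back walls (the −y and +y sides) span the full width; the two side walls fit between them.

The open box is on top of the table.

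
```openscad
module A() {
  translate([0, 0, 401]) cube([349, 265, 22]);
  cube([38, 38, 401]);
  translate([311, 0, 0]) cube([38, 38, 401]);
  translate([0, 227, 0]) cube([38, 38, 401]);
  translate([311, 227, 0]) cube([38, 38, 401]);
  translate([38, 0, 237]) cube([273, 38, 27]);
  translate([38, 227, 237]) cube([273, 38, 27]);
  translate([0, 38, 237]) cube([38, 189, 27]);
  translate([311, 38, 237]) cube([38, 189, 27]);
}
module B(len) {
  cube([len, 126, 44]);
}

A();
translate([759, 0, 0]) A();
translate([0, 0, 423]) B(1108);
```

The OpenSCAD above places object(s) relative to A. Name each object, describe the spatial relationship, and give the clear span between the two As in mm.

A is a stool. B is a beam. A beam spans the tops of two stools. The clear span between the two stools is 410 mm.

Second stool starts at x = 759; first ends at x = 349; clear span = 759 − 349 = 410 mm.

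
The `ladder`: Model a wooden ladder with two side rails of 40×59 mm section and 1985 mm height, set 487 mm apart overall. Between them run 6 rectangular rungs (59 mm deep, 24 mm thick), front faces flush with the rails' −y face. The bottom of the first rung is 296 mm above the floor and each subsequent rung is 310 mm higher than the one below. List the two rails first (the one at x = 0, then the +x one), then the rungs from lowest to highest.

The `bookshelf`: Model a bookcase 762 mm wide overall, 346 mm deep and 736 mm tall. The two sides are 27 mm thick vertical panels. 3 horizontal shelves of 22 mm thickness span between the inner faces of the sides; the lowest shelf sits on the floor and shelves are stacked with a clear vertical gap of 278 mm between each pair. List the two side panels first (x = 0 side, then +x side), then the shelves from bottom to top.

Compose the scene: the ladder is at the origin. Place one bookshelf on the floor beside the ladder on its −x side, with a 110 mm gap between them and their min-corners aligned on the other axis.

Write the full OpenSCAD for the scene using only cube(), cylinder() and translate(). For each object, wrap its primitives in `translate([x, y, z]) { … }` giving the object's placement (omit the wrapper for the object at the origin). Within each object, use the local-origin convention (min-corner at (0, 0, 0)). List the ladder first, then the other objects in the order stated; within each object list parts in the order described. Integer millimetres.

cube([40, 59, 1985]);
translate([447, 0, 0]) cube([40, 59, 1985]);
translate([40, 0, 296]) cube([407, 59, 24]);
translate([40, 0, 606]) cube([407, 59, 24]);
translate([40, 0, 916]) cube([407, 59, 24]);
translate([40, 0, 1226]) cube([407, 59, 24]);
translate([40, 0, 1536]) cube([407, 59, 24]);
translate([40, 0, 1846]) cube([407, 59, 24]);
translate([-872, 0, 0]) {
  cube([27, 346, 736]);
  translate([735, 0, 0]) cube([27, 346, 736]);
  translate([27, 0, 0]) cube([708, 346, 22]);
  translate([27, 0, 300]) cube([708, 346, 22]);
  translate([27, 0, 600]) cube([708, 346, 22]);
}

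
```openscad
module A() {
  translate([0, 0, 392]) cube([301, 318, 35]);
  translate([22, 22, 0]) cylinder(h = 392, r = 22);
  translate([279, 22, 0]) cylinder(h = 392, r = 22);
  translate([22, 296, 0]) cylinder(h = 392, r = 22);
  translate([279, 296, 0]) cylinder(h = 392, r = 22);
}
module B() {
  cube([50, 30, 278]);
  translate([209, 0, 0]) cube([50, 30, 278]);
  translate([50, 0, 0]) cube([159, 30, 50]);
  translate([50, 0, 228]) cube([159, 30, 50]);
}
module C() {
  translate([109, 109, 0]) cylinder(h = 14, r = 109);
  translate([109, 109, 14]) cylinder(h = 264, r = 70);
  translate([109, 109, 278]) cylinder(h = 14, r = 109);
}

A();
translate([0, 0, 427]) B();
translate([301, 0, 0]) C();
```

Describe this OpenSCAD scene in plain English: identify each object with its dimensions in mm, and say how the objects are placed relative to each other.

A is a four-legged stool. The seat is 301×318 mm, 35 mm thick, top at z = 427 mm. It stands on four round legs, each 44 mm in diameter, from z = 0 to the seat underside, each leg's axis is inset half a diameter from the nearest pair of seat edges (so the leg's bounding box is flush with the corner).

B is a picture frame with a 159×178 mm rectangular opening (x by z) and a uniform 50 mm border on every side. Frame depth is 30 mm along y. It is built from two vertical stiles running the full outside height and two horizontal rails spanning the gap between the stiles.

C is a spool: two coaxial disc flanges of radius 109 mm and thickness 14 mm, joined by a core cylinder of radius 70 mm and height 264 mm. The lower flange rests on z = 0 and the three cylinders share a vertical axis.

The picture frame is on top of the stool. The spool is against the stool's +x side, with their −y faces flush.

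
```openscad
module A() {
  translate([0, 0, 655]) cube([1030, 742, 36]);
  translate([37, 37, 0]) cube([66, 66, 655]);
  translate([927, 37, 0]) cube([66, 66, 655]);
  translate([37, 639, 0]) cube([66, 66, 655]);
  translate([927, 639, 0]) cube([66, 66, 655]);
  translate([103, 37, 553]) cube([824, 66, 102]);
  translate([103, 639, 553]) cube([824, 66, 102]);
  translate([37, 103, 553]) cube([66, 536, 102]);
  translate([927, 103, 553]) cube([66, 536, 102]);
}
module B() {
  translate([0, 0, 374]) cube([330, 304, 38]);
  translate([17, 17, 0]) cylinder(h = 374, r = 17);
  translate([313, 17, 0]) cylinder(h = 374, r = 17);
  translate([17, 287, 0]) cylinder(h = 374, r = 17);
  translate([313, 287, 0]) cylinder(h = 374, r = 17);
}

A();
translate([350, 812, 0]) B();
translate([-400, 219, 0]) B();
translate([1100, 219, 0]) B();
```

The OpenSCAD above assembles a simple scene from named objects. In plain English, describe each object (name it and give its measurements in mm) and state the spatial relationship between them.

A is a table: top 1030 mm (x) × 742 mm (y), 36 mm thick, upper face at z = 691 mm, on four 66×66 mm square legs, each inset 37 mm from the nearest pair of top edges, running from z = 0 to the bottom of the top. Four apron rails, 66 mm thick and 102 mm tall, run between adjacent legs with their top edges flush with the underside of the top and their outer faces flush with the legs' outer faces.

B is a four-legged stool. The seat is 330×304 mm, 38 mm thick, top at z = 412 mm. It stands on four round legs, each 34 mm in diameter, from z = 0 to the seat underside, each leg's axis is inset half a diameter from the nearest pair of seat edges (so the leg's bounding box is flush with the corner).

Three stools sit around the table at the +y, −x, +x sides.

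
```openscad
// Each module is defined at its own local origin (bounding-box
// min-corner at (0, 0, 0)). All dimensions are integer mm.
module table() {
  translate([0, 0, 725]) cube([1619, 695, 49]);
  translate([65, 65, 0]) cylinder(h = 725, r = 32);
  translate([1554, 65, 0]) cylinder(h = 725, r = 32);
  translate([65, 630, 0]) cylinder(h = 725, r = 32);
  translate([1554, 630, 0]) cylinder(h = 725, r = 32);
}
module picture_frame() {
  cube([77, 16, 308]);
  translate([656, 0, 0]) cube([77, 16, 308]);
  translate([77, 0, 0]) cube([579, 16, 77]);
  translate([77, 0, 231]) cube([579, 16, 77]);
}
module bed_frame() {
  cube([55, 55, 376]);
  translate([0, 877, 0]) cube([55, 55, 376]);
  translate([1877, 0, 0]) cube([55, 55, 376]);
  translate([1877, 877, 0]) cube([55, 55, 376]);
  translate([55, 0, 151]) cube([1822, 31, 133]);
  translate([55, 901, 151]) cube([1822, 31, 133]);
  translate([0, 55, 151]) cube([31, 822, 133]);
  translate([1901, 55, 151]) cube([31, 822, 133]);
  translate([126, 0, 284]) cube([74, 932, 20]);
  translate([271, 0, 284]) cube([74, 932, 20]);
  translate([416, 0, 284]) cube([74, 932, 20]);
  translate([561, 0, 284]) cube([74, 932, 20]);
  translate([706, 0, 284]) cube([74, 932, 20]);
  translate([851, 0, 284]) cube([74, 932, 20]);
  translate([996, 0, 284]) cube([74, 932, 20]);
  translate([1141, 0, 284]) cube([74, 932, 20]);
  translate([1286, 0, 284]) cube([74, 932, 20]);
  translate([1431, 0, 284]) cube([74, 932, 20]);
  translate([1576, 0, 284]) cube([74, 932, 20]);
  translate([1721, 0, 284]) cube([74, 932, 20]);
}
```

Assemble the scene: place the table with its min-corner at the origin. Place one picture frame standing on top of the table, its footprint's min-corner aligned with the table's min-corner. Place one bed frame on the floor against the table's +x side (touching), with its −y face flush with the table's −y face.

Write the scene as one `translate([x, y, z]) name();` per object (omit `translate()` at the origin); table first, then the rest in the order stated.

table();
translate([0, 0, 774]) picture_frame();
translate([1619, 0, 0]) bed_frame();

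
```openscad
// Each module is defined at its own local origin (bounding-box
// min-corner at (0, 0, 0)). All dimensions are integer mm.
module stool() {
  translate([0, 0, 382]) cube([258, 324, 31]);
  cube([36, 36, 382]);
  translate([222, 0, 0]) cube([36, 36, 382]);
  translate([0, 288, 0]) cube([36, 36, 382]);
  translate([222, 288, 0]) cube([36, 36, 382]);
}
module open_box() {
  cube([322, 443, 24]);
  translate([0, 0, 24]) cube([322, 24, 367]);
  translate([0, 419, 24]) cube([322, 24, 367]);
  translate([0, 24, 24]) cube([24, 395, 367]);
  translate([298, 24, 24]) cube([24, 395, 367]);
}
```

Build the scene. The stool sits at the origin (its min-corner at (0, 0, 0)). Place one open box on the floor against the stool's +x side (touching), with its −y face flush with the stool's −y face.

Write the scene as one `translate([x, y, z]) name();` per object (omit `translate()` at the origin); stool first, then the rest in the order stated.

stool();
translate([258, 0, 0]) open_box();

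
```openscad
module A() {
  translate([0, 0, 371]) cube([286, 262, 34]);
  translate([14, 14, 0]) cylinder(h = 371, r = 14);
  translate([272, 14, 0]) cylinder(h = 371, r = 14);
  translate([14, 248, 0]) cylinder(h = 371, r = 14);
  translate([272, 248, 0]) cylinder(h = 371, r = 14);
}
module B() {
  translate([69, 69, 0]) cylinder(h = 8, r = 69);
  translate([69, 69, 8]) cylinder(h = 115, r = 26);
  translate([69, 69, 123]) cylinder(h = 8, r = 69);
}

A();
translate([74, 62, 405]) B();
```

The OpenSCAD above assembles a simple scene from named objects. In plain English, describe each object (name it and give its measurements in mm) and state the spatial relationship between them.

A is a simple wooden stool: a rectangular seat 286 mm (x) by 262 mm (y), 34 mm thick, top face at z = 405 mm, on four round legs, each 28 mm in diameter. The legs rest on z = 0, each leg's axis is inset half a diameter from the nearest pair of seat edges (so the leg's bounding box is flush with the corner).

B is a spool: two coaxial disc flanges of radius 69 mm and thickness 8 mm, joined by a core cylinder of radius 26 mm and height 115 mm. The lower flange rests on z = 0 and the three cylinders share a vertical axis.

The spool is on top of the stool, centred.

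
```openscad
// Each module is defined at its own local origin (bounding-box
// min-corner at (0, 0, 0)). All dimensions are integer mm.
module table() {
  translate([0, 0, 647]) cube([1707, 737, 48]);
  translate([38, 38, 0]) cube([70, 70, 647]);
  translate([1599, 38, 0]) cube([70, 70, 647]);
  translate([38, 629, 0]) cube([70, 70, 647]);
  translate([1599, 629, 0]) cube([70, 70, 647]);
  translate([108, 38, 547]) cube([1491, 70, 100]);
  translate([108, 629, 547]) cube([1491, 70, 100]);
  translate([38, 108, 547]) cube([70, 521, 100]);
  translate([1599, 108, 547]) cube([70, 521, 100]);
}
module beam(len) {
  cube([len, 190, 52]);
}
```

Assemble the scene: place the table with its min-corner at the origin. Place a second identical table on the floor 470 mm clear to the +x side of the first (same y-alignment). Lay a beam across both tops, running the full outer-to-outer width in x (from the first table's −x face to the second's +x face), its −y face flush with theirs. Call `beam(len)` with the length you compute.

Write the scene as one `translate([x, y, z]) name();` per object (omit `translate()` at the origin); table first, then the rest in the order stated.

table();
translate([2177, 0, 0]) table();
translate([0, 0, 695]) beam(3884);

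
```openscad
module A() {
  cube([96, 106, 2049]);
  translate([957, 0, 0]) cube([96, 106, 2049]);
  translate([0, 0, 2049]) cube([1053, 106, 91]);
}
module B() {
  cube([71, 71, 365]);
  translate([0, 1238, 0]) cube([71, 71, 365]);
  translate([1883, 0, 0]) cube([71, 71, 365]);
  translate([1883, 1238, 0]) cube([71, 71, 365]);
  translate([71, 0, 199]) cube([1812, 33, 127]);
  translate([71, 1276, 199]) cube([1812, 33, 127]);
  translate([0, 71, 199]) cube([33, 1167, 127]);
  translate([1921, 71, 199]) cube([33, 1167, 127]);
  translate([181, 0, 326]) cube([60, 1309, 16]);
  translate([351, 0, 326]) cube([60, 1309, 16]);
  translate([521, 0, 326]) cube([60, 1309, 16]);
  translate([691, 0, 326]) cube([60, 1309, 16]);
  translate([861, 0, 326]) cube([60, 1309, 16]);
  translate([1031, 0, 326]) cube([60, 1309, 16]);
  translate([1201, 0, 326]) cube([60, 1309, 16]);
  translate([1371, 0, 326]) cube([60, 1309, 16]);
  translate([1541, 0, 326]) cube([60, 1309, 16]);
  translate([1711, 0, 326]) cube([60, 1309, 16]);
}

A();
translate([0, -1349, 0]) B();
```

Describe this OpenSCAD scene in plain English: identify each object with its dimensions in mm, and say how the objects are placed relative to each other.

A is a rectangular door frame: two vertical jambs of 96×106 mm section, 2049 mm tall, with a clear opening 861 mm wide between their inner faces. A header 91 mm tall and 106 mm deep lies on top of the jambs and spans the full outside width.

B is a bed frame 1954 mm long (x) by 1309 mm wide (y). Four 71×71 mm corner posts, 365 mm tall, at the corners of the footprint. Four rails of 33 mm thickness and 127 mm height run between adjacent posts with their undersides at z = 199 mm, their outer faces flush with the outside of the frame (the two x-running rails run between the posts' inner faces; the two y-running rails run between the posts' inner faces). 10 slats, each 60 mm wide (x) and 16 mm thick, lie across the top of the two x-running rails, running the full 1309 mm width of the frame in y; the slats are evenly spaced along x between the inner faces of the end posts with equal gaps (rounded down to the nearest mm) at the −x end and between each pair — any rounding remainder accumulates at the +x end.

The bed frame is on the floor beside the door frame on its −y side.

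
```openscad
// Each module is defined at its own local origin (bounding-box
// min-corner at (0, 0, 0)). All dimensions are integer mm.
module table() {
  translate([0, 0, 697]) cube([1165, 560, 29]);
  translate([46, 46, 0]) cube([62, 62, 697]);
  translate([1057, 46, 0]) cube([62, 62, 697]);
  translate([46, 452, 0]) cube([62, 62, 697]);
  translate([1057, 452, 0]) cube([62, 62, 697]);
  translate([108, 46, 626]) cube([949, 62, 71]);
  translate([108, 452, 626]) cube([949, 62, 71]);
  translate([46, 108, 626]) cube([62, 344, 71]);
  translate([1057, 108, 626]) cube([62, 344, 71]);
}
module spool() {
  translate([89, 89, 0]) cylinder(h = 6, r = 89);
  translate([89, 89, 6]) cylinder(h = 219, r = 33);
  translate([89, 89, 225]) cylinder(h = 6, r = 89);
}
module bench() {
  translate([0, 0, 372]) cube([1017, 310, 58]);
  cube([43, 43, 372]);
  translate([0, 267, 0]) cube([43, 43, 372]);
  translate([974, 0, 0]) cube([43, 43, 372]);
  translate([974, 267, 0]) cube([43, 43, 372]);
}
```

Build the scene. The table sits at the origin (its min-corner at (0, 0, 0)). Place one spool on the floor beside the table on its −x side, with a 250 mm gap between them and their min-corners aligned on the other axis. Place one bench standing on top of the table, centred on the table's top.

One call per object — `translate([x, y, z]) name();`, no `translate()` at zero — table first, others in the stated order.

table();
translate([-428, 0, 0]) spool();
translate([74, 125, 726]) bench();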